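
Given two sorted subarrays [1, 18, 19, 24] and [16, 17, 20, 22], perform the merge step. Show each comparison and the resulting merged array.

Merging process:

Compare 1 vs 16: take 1 from left. Merged: [1]
Compare 18 vs 16: take 16 from right. Merged: [1, 16]
Compare 18 vs 17: take 17 from right. Merged: [1, 16, 17]
Compare 18 vs 20: take 18 from left. Merged: [1, 16, 17, 18]
Compare 19 vs 20: take 19 from left. Merged: [1, 16, 17, 18, 19]
Compare 24 vs 20: take 20 from right. Merged: [1, 16, 17, 18, 19, 20]
Compare 24 vs 22: take 22 from right. Merged: [1, 16, 17, 18, 19, 20, 22]
Append remaining from left: [24]. Merged: [1, 16, 17, 18, 19, 20, 22, 24]

Final merged array: [1, 16, 17, 18, 19, 20, 22, 24]
Total comparisons: 7

The merged array is [1, 16, 17, 18, 19, 20, 22, 24], requiring 7 comparisons. The merge step runs in O(n) time where n is the total number of elements.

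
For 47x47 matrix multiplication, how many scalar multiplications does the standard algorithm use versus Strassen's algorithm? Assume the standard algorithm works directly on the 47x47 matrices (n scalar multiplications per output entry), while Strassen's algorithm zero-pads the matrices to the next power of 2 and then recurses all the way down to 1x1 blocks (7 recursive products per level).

Matrix multiplication for 47x47 matrices:

Strassen's algorithm requires power-of-2 dimensions. Pad 47x47 to 64x64 (next power of 2).

Standard algorithm: 47^3 = 103823 multiplications
Strassen's algorithm: 7^(log2(64)) = 7^6 = 117649 multiplications
Difference: 103823 - 117649 = -13826 (Strassen uses MORE here due to padding overhead — for small or just-over-power-of-2 n, padding can outweigh the per-level savings)

Standard: 103823 multiplications (47^3). Strassen: 117649 multiplications (7^6, after padding to 64x64). Strassen reduces 8 recursive multiplications to 7 at each level.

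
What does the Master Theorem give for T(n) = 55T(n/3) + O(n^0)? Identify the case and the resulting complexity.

Master Theorem for T(n) = 55T(n/3) + O(n^0):

a = 55, b = 3, c = 0
log_b(a) = log_3(55) = 3.6476

Case 1: c = 0 < log_3(55) = 3.6476
T(n) = O(n^(log_3 55))

For T(n) = 55T(n/3) + O(n^0): log_3(55) = 3.6476. This is Case 1 of the Master Theorem (c < log_b(a), work dominated by leaves), giving O(n^(log_3 55)).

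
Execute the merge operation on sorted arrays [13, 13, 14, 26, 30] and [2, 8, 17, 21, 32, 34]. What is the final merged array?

Merging process:

Compare 13 vs 2: take 2 from right. Merged: [2]
Compare 13 vs 8: take 8 from right. Merged: [2, 8]
Compare 13 vs 17: take 13 from left. Merged: [2, 8, 13]
Compare 13 vs 17: take 13 from left. Merged: [2, 8, 13, 13]
Compare 14 vs 17: take 14 from left. Merged: [2, 8, 13, 13, 14]
Compare 26 vs 17: take 17 from right. Merged: [2, 8, 13, 13, 14, 17]
Compare 26 vs 21: take 21 from right. Merged: [2, 8, 13, 13, 14, 17, 21]
Compare 26 vs 32: take 26 from left. Merged: [2, 8, 13, 13, 14, 17, 21, 26]
Compare 30 vs 32: take 30 from left. Merged: [2, 8, 13, 13, 14, 17, 21, 26, 30]
Append remaining from right: [32, 34]. Merged: [2, 8, 13, 13, 14, 17, 21, 26, 30, 32, 34]

Final merged array: [2, 8, 13, 13, 14, 17, 21, 26, 30, 32, 34]
Total comparisons: 9

The merged array is [2, 8, 13, 13, 14, 17, 21, 26, 30, 32, 34], requiring 9 comparisons. The merge step runs in O(n) time where n is the total number of elements.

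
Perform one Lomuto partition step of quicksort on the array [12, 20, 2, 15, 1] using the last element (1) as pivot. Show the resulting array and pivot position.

Lomuto partition with pivot = 1:

Initial array: [12, 20, 2, 15, 1]

arr[0]=12 > 1: no swap
arr[1]=20 > 1: no swap
arr[2]=2 > 1: no swap
arr[3]=15 > 1: no swap

Place pivot at position 0: [1, 20, 2, 15, 12]
Pivot position: 0

After partitioning with pivot 1, the array becomes [1, 20, 2, 15, 12]. The pivot is placed at index 0. All elements to the left of the pivot are <= 1, and all elements to the right are > 1.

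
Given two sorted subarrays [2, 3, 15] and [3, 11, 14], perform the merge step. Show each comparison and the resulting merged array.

Merging process:

Compare 2 vs 3: take 2 from left. Merged: [2]
Compare 3 vs 3: take 3 from left. Merged: [2, 3]
Compare 15 vs 3: take 3 from right. Merged: [2, 3, 3]
Compare 15 vs 11: take 11 from right. Merged: [2, 3, 3, 11]
Compare 15 vs 14: take 14 from right. Merged: [2, 3, 3, 11, 14]
Append remaining from left: [15]. Merged: [2, 3, 3, 11, 14, 15]

Final merged array: [2, 3, 3, 11, 14, 15]
Total comparisons: 5

The merged array is [2, 3, 3, 11, 14, 15], requiring 5 comparisons. The merge step runs in O(n) time where n is the total number of elements.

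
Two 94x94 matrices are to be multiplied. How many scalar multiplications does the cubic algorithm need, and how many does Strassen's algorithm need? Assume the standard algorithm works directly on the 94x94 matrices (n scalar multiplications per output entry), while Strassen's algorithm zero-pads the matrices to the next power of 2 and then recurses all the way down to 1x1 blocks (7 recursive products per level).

Matrix multiplication for 94x94 matrices:

Strassen's algorithm requires power-of-2 dimensions. Pad 94x94 to 128x128 (next power of 2).

Standard algorithm: 94^3 = 830584 multiplications
Strassen's algorithm: 7^(log2(128)) = 7^7 = 823543 multiplications
Savings: 830584 - 823543 = 7041 multiplications

Standard: 830584 multiplications (94^3). Strassen: 823543 multiplications (7^7, after padding to 128x128). Strassen reduces 8 recursive multiplications to 7 at each level.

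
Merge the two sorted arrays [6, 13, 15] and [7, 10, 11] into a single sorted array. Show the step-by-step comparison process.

Merging process:

Compare 6 vs 7: take 6 from left. Merged: [6]
Compare 13 vs 7: take 7 from right. Merged: [6, 7]
Compare 13 vs 10: take 10 from right. Merged: [6, 7, 10]
Compare 13 vs 11: take 11 from right. Merged: [6, 7, 10, 11]
Append remaining from left: [13, 15]. Merged: [6, 7, 10, 11, 13, 15]

Final merged array: [6, 7, 10, 11, 13, 15]
Total comparisons: 4

The merged array is [6, 7, 10, 11, 13, 15], requiring 4 comparisons. The merge step runs in O(n) time where n is the total number of elements.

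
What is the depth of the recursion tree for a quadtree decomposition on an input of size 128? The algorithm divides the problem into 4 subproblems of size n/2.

For divide and conquer with division factor 2:

Problem sizes at each level:
Level 0: 128
Level 1: 64
Level 2: 32
Level 3: 16
Level 4: 8
Level 5: 4
Level 6: 2
Level 7: 1

The root is level 0 and the size-1 base case is level 7 (the tree spans levels 0 through 7, i.e. 8 levels counting the root), so the depth is the number of divisions: log_2(128) = 7

The recursion tree depth is log_2(128) = 7. At each level, the problem size is divided by 2, so it takes 7 divisions to reduce to a base case of size 1. The algorithm makes 4 recursive calls at each level.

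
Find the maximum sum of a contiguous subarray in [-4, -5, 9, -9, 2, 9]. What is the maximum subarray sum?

Using Kadane's algorithm on [-4, -5, 9, -9, 2, 9]:

Scanning through the array:
Position 1 (value -5): max_ending_here = -5, max_so_far = -4
Position 2 (value 9): max_ending_here = 9, max_so_far = 9
Position 3 (value -9): max_ending_here = 0, max_so_far = 9
Position 4 (value 2): max_ending_here = 2, max_so_far = 9
Position 5 (value 9): max_ending_here = 11, max_so_far = 11

Maximum subarray: [9, -9, 2, 9]
Maximum sum: 11

The maximum subarray is [9, -9, 2, 9] with sum 11. This subarray runs from index 2 to index 5.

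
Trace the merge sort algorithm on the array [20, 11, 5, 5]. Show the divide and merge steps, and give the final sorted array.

Merge sort trace:

Split: [20, 11, 5, 5] -> [20, 11] and [5, 5]
  Split: [20, 11] -> [20] and [11]
  Merge: [20] + [11] -> [11, 20]
  Split: [5, 5] -> [5] and [5]
  Merge: [5] + [5] -> [5, 5]
Merge: [11, 20] + [5, 5] -> [5, 5, 11, 20]

Final sorted array: [5, 5, 11, 20]

The merge sort proceeds by recursively splitting the array and merging sorted halves.
After all merges, the sorted array is [5, 5, 11, 20].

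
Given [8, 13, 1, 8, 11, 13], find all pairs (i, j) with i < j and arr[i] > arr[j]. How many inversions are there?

Finding inversions in [8, 13, 1, 8, 11, 13]:

(0, 2): arr[0]=8 > arr[2]=1
(1, 2): arr[1]=13 > arr[2]=1
(1, 3): arr[1]=13 > arr[3]=8
(1, 4): arr[1]=13 > arr[4]=11

Total inversions: 4

The array has 4 inversion(s): (0,2), (1,2), (1,3), (1,4). Each pair (i,j) satisfies i < j and arr[i] > arr[j].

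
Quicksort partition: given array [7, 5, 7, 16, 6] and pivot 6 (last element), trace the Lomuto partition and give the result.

Lomuto partition with pivot = 6:

Initial array: [7, 5, 7, 16, 6]

arr[0]=7 > 6: no swap
arr[1]=5 <= 6: swap with position 0, array becomes [5, 7, 7, 16, 6]
arr[2]=7 > 6: no swap
arr[3]=16 > 6: no swap

Place pivot at position 1: [5, 6, 7, 16, 7]
Pivot position: 1

After partitioning with pivot 6, the array becomes [5, 6, 7, 16, 7]. The pivot is placed at index 1. All elements to the left of the pivot are <= 6, and all elements to the right are > 6.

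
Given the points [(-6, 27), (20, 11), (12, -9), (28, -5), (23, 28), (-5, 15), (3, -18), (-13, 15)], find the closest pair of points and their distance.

Computing all pairwise distances among 8 points:

d((-6, 27), (20, 11)) = 30.5287
d((-6, 27), (12, -9)) = 40.2492
d((-6, 27), (28, -5)) = 46.6905
d((-6, 27), (23, 28)) = 29.0172
d((-6, 27), (-5, 15)) = 12.0416
d((-6, 27), (3, -18)) = 45.8912
d((-6, 27), (-13, 15)) = 13.8924
d((20, 11), (12, -9)) = 21.5407
d((20, 11), (28, -5)) = 17.8885
d((20, 11), (23, 28)) = 17.2627
d((20, 11), (-5, 15)) = 25.318
d((20, 11), (3, -18)) = 33.6155
d((20, 11), (-13, 15)) = 33.2415
d((12, -9), (28, -5)) = 16.4924
d((12, -9), (23, 28)) = 38.6005
d((12, -9), (-5, 15)) = 29.4109
d((12, -9), (3, -18)) = 12.7279
d((12, -9), (-13, 15)) = 34.6554
d((28, -5), (23, 28)) = 33.3766
d((28, -5), (-5, 15)) = 38.5876
d((28, -5), (3, -18)) = 28.178
d((28, -5), (-13, 15)) = 45.618
d((23, 28), (-5, 15)) = 30.8707
d((23, 28), (3, -18)) = 50.1597
d((23, 28), (-13, 15)) = 38.2753
d((-5, 15), (3, -18)) = 33.9559
d((-5, 15), (-13, 15)) = 8.0 <-- minimum
d((3, -18), (-13, 15)) = 36.6742

Closest pair: (-5, 15) and (-13, 15) with distance 8.0

The closest pair is (-5, 15) and (-13, 15) with Euclidean distance 8.0. For 8 points, brute-force pairwise comparison is shown above. For large n, the divide-and-conquer algorithm (sort by x, recurse on halves, check the dividing strip) achieves O(n log n).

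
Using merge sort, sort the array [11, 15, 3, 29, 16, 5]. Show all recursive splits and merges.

Merge sort trace:

Split: [11, 15, 3, 29, 16, 5] -> [11, 15, 3] and [29, 16, 5]
  Split: [11, 15, 3] -> [11] and [15, 3]
    Split: [15, 3] -> [15] and [3]
    Merge: [15] + [3] -> [3, 15]
  Merge: [11] + [3, 15] -> [3, 11, 15]
  Split: [29, 16, 5] -> [29] and [16, 5]
    Split: [16, 5] -> [16] and [5]
    Merge: [16] + [5] -> [5, 16]
  Merge: [29] + [5, 16] -> [5, 16, 29]
Merge: [3, 11, 15] + [5, 16, 29] -> [3, 5, 11, 15, 16, 29]

Final sorted array: [3, 5, 11, 15, 16, 29]

The merge sort proceeds by recursively splitting the array and merging sorted halves.
After all merges, the sorted array is [3, 5, 11, 15, 16, 29].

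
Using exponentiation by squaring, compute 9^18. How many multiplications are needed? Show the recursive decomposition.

Computing 9^18 by squaring (build up from 9^1; each line after the first costs one multiplication):

9^1 = 9
9^2 = (9^1)^2 = 9^2 = 81
9^4 = (9^2)^2 = 81^2 = 6561
9^8 = (9^4)^2 = 6561^2 = 43046721
9^9 = 9 * 9^8 = 9 * 43046721 = 387420489
9^18 = (9^9)^2 = 387420489^2 = 150094635296999121

Result: 150094635296999121
Multiplications needed: 5 (5 lines after 9^1)

9^18 = 150094635296999121. Using exponentiation by squaring, this requires 5 multiplications. The key idea: if the exponent is even, square the half-power; if odd, multiply by the base once.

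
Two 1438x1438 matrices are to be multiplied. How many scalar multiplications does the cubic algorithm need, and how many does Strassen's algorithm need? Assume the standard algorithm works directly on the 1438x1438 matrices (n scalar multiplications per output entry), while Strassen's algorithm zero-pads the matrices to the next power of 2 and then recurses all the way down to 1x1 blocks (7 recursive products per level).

Matrix multiplication for 1438x1438 matrices:

Strassen's algorithm requires power-of-2 dimensions. Pad 1438x1438 to 2048x2048 (next power of 2).

Standard algorithm: 1438^3 = 2973559672 multiplications
Strassen's algorithm: 7^(log2(2048)) = 7^11 = 1977326743 multiplications
Savings: 2973559672 - 1977326743 = 996232929 multiplications

Standard: 2973559672 multiplications (1438^3). Strassen: 1977326743 multiplications (7^11, after padding to 2048x2048). Strassen reduces 8 recursive multiplications to 7 at each level.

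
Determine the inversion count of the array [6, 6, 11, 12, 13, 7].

Finding inversions in [6, 6, 11, 12, 13, 7]:

(2, 5): arr[2]=11 > arr[5]=7
(3, 5): arr[3]=12 > arr[5]=7
(4, 5): arr[4]=13 > arr[5]=7

Total inversions: 3

The array has 3 inversion(s): (2,5), (3,5), (4,5). Each pair (i,j) satisfies i < j and arr[i] > arr[j].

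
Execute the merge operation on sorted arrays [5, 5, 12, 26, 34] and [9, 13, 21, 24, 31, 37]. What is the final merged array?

Merging process:

Compare 5 vs 9: take 5 from left. Merged: [5]
Compare 5 vs 9: take 5 from left. Merged: [5, 5]
Compare 12 vs 9: take 9 from right. Merged: [5, 5, 9]
Compare 12 vs 13: take 12 from left. Merged: [5, 5, 9, 12]
Compare 26 vs 13: take 13 from right. Merged: [5, 5, 9, 12, 13]
Compare 26 vs 21: take 21 from right. Merged: [5, 5, 9, 12, 13, 21]
Compare 26 vs 24: take 24 from right. Merged: [5, 5, 9, 12, 13, 21, 24]
Compare 26 vs 31: take 26 from left. Merged: [5, 5, 9, 12, 13, 21, 24, 26]
Compare 34 vs 31: take 31 from right. Merged: [5, 5, 9, 12, 13, 21, 24, 26, 31]
Compare 34 vs 37: take 34 from left. Merged: [5, 5, 9, 12, 13, 21, 24, 26, 31, 34]
Append remaining from right: [37]. Merged: [5, 5, 9, 12, 13, 21, 24, 26, 31, 34, 37]

Final merged array: [5, 5, 9, 12, 13, 21, 24, 26, 31, 34, 37]
Total comparisons: 10

The merged array is [5, 5, 9, 12, 13, 21, 24, 26, 31, 34, 37], requiring 10 comparisons. The merge step runs in O(n) time where n is the total number of elements.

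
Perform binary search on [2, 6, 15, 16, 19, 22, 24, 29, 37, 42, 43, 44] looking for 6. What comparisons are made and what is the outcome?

Binary search for 6 in [2, 6, 15, 16, 19, 22, 24, 29, 37, 42, 43, 44]:

lo=0, hi=11, mid=5, arr[mid]=22 -> 22 > 6, search left half
lo=0, hi=4, mid=2, arr[mid]=15 -> 15 > 6, search left half
lo=0, hi=1, mid=0, arr[mid]=2 -> 2 < 6, search right half
lo=1, hi=1, mid=1, arr[mid]=6 -> Found target at index 1!

Binary search finds 6 at index 1 after 4 comparisons. The search repeatedly halves the search space by comparing with the middle element.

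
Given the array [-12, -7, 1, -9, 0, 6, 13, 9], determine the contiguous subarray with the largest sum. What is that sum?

Using Kadane's algorithm on [-12, -7, 1, -9, 0, 6, 13, 9]:

Scanning through the array:
Position 1 (value -7): max_ending_here = -7, max_so_far = -7
Position 2 (value 1): max_ending_here = 1, max_so_far = 1
Position 3 (value -9): max_ending_here = -8, max_so_far = 1
Position 4 (value 0): max_ending_here = 0, max_so_far = 1
Position 5 (value 6): max_ending_here = 6, max_so_far = 6
Position 6 (value 13): max_ending_here = 19, max_so_far = 19
Position 7 (value 9): max_ending_here = 28, max_so_far = 28

Maximum subarray: [0, 6, 13, 9]
Maximum sum: 28

The maximum subarray is [0, 6, 13, 9] with sum 28. This subarray runs from index 4 to index 7.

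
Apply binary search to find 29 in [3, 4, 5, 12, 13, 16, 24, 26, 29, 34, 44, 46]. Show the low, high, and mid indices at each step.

Binary search for 29 in [3, 4, 5, 12, 13, 16, 24, 26, 29, 34, 44, 46]:

lo=0, hi=11, mid=5, arr[mid]=16 -> 16 < 29, search right half
lo=6, hi=11, mid=8, arr[mid]=29 -> Found target at index 8!

Binary search finds 29 at index 8 after 2 comparisons. The search repeatedly halves the search space by comparing with the middle element.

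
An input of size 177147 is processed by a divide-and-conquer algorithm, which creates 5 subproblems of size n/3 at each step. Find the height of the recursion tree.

For divide and conquer with division factor 3:

Problem sizes at each level:
Level 0: 177147
Level 1: 59049
Level 2: 19683
Level 3: 6561
Level 4: 2187
Level 5: 729
Level 6: 243
Level 7: 81
Level 8: 27
Level 9: 9
Level 10: 3
Level 11: 1

The root is level 0 and the size-1 base case is level 11 (the tree spans levels 0 through 11, i.e. 12 levels counting the root), so the depth is the number of divisions: log_3(177147) = 11

The recursion tree depth is log_3(177147) = 11. At each level, the problem size is divided by 3, so it takes 11 divisions to reduce to a base case of size 1. The algorithm makes 5 recursive calls at each level.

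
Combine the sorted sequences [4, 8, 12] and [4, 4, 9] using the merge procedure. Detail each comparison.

Merging process:

Compare 4 vs 4: take 4 from left. Merged: [4]
Compare 8 vs 4: take 4 from right. Merged: [4, 4]
Compare 8 vs 4: take 4 from right. Merged: [4, 4, 4]
Compare 8 vs 9: take 8 from left. Merged: [4, 4, 4, 8]
Compare 12 vs 9: take 9 from right. Merged: [4, 4, 4, 8, 9]
Append remaining from left: [12]. Merged: [4, 4, 4, 8, 9, 12]

Final merged array: [4, 4, 4, 8, 9, 12]
Total comparisons: 5

The merged array is [4, 4, 4, 8, 9, 12], requiring 5 comparisons. The merge step runs in O(n) time where n is the total number of elements.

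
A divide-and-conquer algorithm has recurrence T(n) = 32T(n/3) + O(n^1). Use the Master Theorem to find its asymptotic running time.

Master Theorem for T(n) = 32T(n/3) + O(n^1):

a = 32, b = 3, c = 1
log_b(a) = log_3(32) = 3.1546

Case 1: c = 1 < log_3(32) = 3.1546
T(n) = O(n^(log_3 32))

For T(n) = 32T(n/3) + O(n^1): log_3(32) = 3.1546. This is Case 1 of the Master Theorem (c < log_b(a), work dominated by leaves), giving O(n^(log_3 32)).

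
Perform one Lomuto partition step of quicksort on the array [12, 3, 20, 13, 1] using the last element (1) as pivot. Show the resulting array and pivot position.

Lomuto partition with pivot = 1:

Initial array: [12, 3, 20, 13, 1]

arr[0]=12 > 1: no swap
arr[1]=3 > 1: no swap
arr[2]=20 > 1: no swap
arr[3]=13 > 1: no swap

Place pivot at position 0: [1, 3, 20, 13, 12]
Pivot position: 0

After partitioning with pivot 1, the array becomes [1, 3, 20, 13, 12]. The pivot is placed at index 0. All elements to the left of the pivot are <= 1, and all elements to the right are > 1.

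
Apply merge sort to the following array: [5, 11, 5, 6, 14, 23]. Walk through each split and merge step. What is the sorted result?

Merge sort trace:

Split: [5, 11, 5, 6, 14, 23] -> [5, 11, 5] and [6, 14, 23]
  Split: [5, 11, 5] -> [5] and [11, 5]
    Split: [11, 5] -> [11] and [5]
    Merge: [11] + [5] -> [5, 11]
  Merge: [5] + [5, 11] -> [5, 5, 11]
  Split: [6, 14, 23] -> [6] and [14, 23]
    Split: [14, 23] -> [14] and [23]
    Merge: [14] + [23] -> [14, 23]
  Merge: [6] + [14, 23] -> [6, 14, 23]
Merge: [5, 5, 11] + [6, 14, 23] -> [5, 5, 6, 11, 14, 23]

Final sorted array: [5, 5, 6, 11, 14, 23]

The merge sort proceeds by recursively splitting the array and merging sorted halves.
After all merges, the sorted array is [5, 5, 6, 11, 14, 23].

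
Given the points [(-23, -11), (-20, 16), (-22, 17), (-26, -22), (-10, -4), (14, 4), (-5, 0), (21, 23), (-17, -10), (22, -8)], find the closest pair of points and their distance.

Computing all pairwise distances among 10 points:

d((-23, -11), (-20, 16)) = 27.1662
d((-23, -11), (-22, 17)) = 28.0179
d((-23, -11), (-26, -22)) = 11.4018
d((-23, -11), (-10, -4)) = 14.7648
d((-23, -11), (14, 4)) = 39.9249
d((-23, -11), (-5, 0)) = 21.095
d((-23, -11), (21, 23)) = 55.6058
d((-23, -11), (-17, -10)) = 6.0828
d((-23, -11), (22, -8)) = 45.0999
d((-20, 16), (-22, 17)) = 2.2361 <-- minimum
d((-20, 16), (-26, -22)) = 38.4708
d((-20, 16), (-10, -4)) = 22.3607
d((-20, 16), (14, 4)) = 36.0555
d((-20, 16), (-5, 0)) = 21.9317
d((-20, 16), (21, 23)) = 41.5933
d((-20, 16), (-17, -10)) = 26.1725
d((-20, 16), (22, -8)) = 48.3735
d((-22, 17), (-26, -22)) = 39.2046
d((-22, 17), (-10, -4)) = 24.1868
d((-22, 17), (14, 4)) = 38.2753
d((-22, 17), (-5, 0)) = 24.0416
d((-22, 17), (21, 23)) = 43.4166
d((-22, 17), (-17, -10)) = 27.4591
d((-22, 17), (22, -8)) = 50.6063
d((-26, -22), (-10, -4)) = 24.0832
d((-26, -22), (14, 4)) = 47.7074
d((-26, -22), (-5, 0)) = 30.4138
d((-26, -22), (21, 23)) = 65.0692
d((-26, -22), (-17, -10)) = 15.0
d((-26, -22), (22, -8)) = 50.0
d((-10, -4), (14, 4)) = 25.2982
d((-10, -4), (-5, 0)) = 6.4031
d((-10, -4), (21, 23)) = 41.1096
d((-10, -4), (-17, -10)) = 9.2195
d((-10, -4), (22, -8)) = 32.249
d((14, 4), (-5, 0)) = 19.4165
d((14, 4), (21, 23)) = 20.2485
d((14, 4), (-17, -10)) = 34.0147
d((14, 4), (22, -8)) = 14.4222
d((-5, 0), (21, 23)) = 34.7131
d((-5, 0), (-17, -10)) = 15.6205
d((-5, 0), (22, -8)) = 28.1603
d((21, 23), (-17, -10)) = 50.3289
d((21, 23), (22, -8)) = 31.0161
d((-17, -10), (22, -8)) = 39.0512

Closest pair: (-20, 16) and (-22, 17) with distance 2.2361

The closest pair is (-20, 16) and (-22, 17) with Euclidean distance 2.2361. For 10 points, brute-force pairwise comparison is shown above. For large n, the divide-and-conquer algorithm (sort by x, recurse on halves, check the dividing strip) achieves O(n log n).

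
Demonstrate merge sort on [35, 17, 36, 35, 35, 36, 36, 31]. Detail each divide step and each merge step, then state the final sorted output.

Merge sort trace:

Split: [35, 17, 36, 35, 35, 36, 36, 31] -> [35, 17, 36, 35] and [35, 36, 36, 31]
  Split: [35, 17, 36, 35] -> [35, 17] and [36, 35]
    Split: [35, 17] -> [35] and [17]
    Merge: [35] + [17] -> [17, 35]
    Split: [36, 35] -> [36] and [35]
    Merge: [36] + [35] -> [35, 36]
  Merge: [17, 35] + [35, 36] -> [17, 35, 35, 36]
  Split: [35, 36, 36, 31] -> [35, 36] and [36, 31]
    Split: [35, 36] -> [35] and [36]
    Merge: [35] + [36] -> [35, 36]
    Split: [36, 31] -> [36] and [31]
    Merge: [36] + [31] -> [31, 36]
  Merge: [35, 36] + [31, 36] -> [31, 35, 36, 36]
Merge: [17, 35, 35, 36] + [31, 35, 36, 36] -> [17, 31, 35, 35, 35, 36, 36, 36]

Final sorted array: [17, 31, 35, 35, 35, 36, 36, 36]

The merge sort proceeds by recursively splitting the array and merging sorted halves.
After all merges, the sorted array is [17, 31, 35, 35, 35, 36, 36, 36].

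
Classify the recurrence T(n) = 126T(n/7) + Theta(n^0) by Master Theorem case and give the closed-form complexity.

Master Theorem for T(n) = 126T(n/7) + O(n^0):

a = 126, b = 7, c = 0
log_b(a) = log_7(126) = 2.4854

Case 1: c = 0 < log_7(126) = 2.4854
T(n) = O(n^(log_7 126))

For T(n) = 126T(n/7) + O(n^0): log_7(126) = 2.4854. This is Case 1 of the Master Theorem (c < log_b(a), work dominated by leaves), giving O(n^(log_7 126)).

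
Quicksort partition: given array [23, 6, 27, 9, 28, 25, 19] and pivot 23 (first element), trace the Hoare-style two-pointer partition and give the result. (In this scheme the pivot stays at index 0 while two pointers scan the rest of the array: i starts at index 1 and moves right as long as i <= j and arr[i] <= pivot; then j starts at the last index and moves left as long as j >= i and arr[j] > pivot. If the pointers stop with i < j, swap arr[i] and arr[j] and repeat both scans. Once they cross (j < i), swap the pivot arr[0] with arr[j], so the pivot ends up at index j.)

Hoare-style two-pointer partition with pivot = 23:

Initial array: [23, 6, 27, 9, 28, 25, 19]

Pointers start at i = 1, j = 6.
i stops at index 2 (arr[2]=27 > 23), j stops at index 6 (arr[6]=19 <= 23): swap arr[2] and arr[6], array becomes [23, 6, 19, 9, 28, 25, 27]
i ends at 4, j ends at 3: the pointers have crossed (j < i), so scanning stops.

Swap pivot arr[0] with arr[3] to place pivot at position 3: [9, 6, 19, 23, 28, 25, 27]
Pivot position: 3

After partitioning with pivot 23, the array becomes [9, 6, 19, 23, 28, 25, 27]. The pivot is placed at index 3. All elements to the left of the pivot are <= 23, and all elements to the right are > 23.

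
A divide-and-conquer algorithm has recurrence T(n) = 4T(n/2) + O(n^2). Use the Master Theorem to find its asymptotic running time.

Master Theorem for T(n) = 4T(n/2) + O(n^2):

a = 4, b = 2, c = 2
log_b(a) = log_2(4) = 2.0000

Case 2: c = 2 = log_2(4) = 2.0000
T(n) = O(n^2 log n) = O(n^2 log n)

For T(n) = 4T(n/2) + O(n^2): log_2(4) = 2.0000. This is Case 2 of the Master Theorem (c = log_b(a), equal work at all levels), giving O(n^2 log n).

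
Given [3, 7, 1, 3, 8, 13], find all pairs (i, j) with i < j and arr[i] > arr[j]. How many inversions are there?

Finding inversions in [3, 7, 1, 3, 8, 13]:

(0, 2): arr[0]=3 > arr[2]=1
(1, 2): arr[1]=7 > arr[2]=1
(1, 3): arr[1]=7 > arr[3]=3

Total inversions: 3

The array has 3 inversion(s): (0,2), (1,2), (1,3). Each pair (i,j) satisfies i < j and arr[i] > arr[j].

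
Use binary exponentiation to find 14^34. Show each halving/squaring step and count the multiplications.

Computing 14^34 by squaring (build up from 14^1; each line after the first costs one multiplication):

14^1 = 14
14^2 = (14^1)^2 = 14^2 = 196
14^4 = (14^2)^2 = 196^2 = 38416
14^8 = (14^4)^2 = 38416^2 = 1475789056
14^16 = (14^8)^2 = 1475789056^2 = 2177953337809371136
14^17 = 14 * 14^16 = 14 * 2177953337809371136 = 30491346729331195904
14^34 = (14^17)^2 = 30491346729331195904^2 = 929722225368296217729286886758826377216

Result: 929722225368296217729286886758826377216
Multiplications needed: 6 (6 lines after 14^1)

14^34 = 929722225368296217729286886758826377216. Using exponentiation by squaring, this requires 6 multiplications. The key idea: if the exponent is even, square the half-power; if odd, multiply by the base once.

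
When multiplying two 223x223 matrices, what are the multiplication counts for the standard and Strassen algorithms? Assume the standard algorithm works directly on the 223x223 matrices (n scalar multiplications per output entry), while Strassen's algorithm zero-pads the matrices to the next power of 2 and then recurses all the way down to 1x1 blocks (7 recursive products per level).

Matrix multiplication for 223x223 matrices:

Strassen's algorithm requires power-of-2 dimensions. Pad 223x223 to 256x256 (next power of 2).

Standard algorithm: 223^3 = 11089567 multiplications
Strassen's algorithm: 7^(log2(256)) = 7^8 = 5764801 multiplications
Savings: 11089567 - 5764801 = 5324766 multiplications

Standard: 11089567 multiplications (223^3). Strassen: 5764801 multiplications (7^8, after padding to 256x256). Strassen reduces 8 recursive multiplications to 7 at each level.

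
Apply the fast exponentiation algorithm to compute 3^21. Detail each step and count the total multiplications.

Computing 3^21 by squaring (build up from 3^1; each line after the first costs one multiplication):

3^1 = 3
3^2 = (3^1)^2 = 3^2 = 9
3^4 = (3^2)^2 = 9^2 = 81
3^5 = 3 * 3^4 = 3 * 81 = 243
3^10 = (3^5)^2 = 243^2 = 59049
3^20 = (3^10)^2 = 59049^2 = 3486784401
3^21 = 3 * 3^20 = 3 * 3486784401 = 10460353203

Result: 10460353203
Multiplications needed: 6 (6 lines after 3^1)

3^21 = 10460353203. Using exponentiation by squaring, this requires 6 multiplications. The key idea: if the exponent is even, square the half-power; if odd, multiply by the base once.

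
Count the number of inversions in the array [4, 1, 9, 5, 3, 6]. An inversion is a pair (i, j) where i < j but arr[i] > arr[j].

Finding inversions in [4, 1, 9, 5, 3, 6]:

(0, 1): arr[0]=4 > arr[1]=1
(0, 4): arr[0]=4 > arr[4]=3
(2, 3): arr[2]=9 > arr[3]=5
(2, 4): arr[2]=9 > arr[4]=3
(2, 5): arr[2]=9 > arr[5]=6
(3, 4): arr[3]=5 > arr[4]=3

Total inversions: 6

The array has 6 inversion(s): (0,1), (0,4), (2,3), (2,4), (2,5), (3,4). Each pair (i,j) satisfies i < j and arr[i] > arr[j].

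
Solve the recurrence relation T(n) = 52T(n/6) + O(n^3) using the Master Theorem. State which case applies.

Master Theorem for T(n) = 52T(n/6) + O(n^3):

a = 52, b = 6, c = 3
log_b(a) = log_6(52) = 2.2052

Case 3: c = 3 > log_6(52) = 2.2052
T(n) = O(n^3) = O(n^3)

For T(n) = 52T(n/6) + O(n^3): log_6(52) = 2.2052. This is Case 3 of the Master Theorem (c > log_b(a), work dominated by root), giving O(n^3).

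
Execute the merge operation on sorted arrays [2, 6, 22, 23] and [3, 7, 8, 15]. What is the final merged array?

Merging process:

Compare 2 vs 3: take 2 from left. Merged: [2]
Compare 6 vs 3: take 3 from right. Merged: [2, 3]
Compare 6 vs 7: take 6 from left. Merged: [2, 3, 6]
Compare 22 vs 7: take 7 from right. Merged: [2, 3, 6, 7]
Compare 22 vs 8: take 8 from right. Merged: [2, 3, 6, 7, 8]
Compare 22 vs 15: take 15 from right. Merged: [2, 3, 6, 7, 8, 15]
Append remaining from left: [22, 23]. Merged: [2, 3, 6, 7, 8, 15, 22, 23]

Final merged array: [2, 3, 6, 7, 8, 15, 22, 23]
Total comparisons: 6

The merged array is [2, 3, 6, 7, 8, 15, 22, 23], requiring 6 comparisons. The merge step runs in O(n) time where n is the total number of elements.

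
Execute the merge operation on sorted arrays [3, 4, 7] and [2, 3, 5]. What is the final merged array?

Merging process:

Compare 3 vs 2: take 2 from right. Merged: [2]
Compare 3 vs 3: take 3 from left. Merged: [2, 3]
Compare 4 vs 3: take 3 from right. Merged: [2, 3, 3]
Compare 4 vs 5: take 4 from left. Merged: [2, 3, 3, 4]
Compare 7 vs 5: take 5 from right. Merged: [2, 3, 3, 4, 5]
Append remaining from left: [7]. Merged: [2, 3, 3, 4, 5, 7]

Final merged array: [2, 3, 3, 4, 5, 7]
Total comparisons: 5

The merged array is [2, 3, 3, 4, 5, 7], requiring 5 comparisons. The merge step runs in O(n) time where n is the total number of elements.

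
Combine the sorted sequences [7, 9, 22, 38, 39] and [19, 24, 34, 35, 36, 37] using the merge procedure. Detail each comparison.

Merging process:

Compare 7 vs 19: take 7 from left. Merged: [7]
Compare 9 vs 19: take 9 from left. Merged: [7, 9]
Compare 22 vs 19: take 19 from right. Merged: [7, 9, 19]
Compare 22 vs 24: take 22 from left. Merged: [7, 9, 19, 22]
Compare 38 vs 24: take 24 from right. Merged: [7, 9, 19, 22, 24]
Compare 38 vs 34: take 34 from right. Merged: [7, 9, 19, 22, 24, 34]
Compare 38 vs 35: take 35 from right. Merged: [7, 9, 19, 22, 24, 34, 35]
Compare 38 vs 36: take 36 from right. Merged: [7, 9, 19, 22, 24, 34, 35, 36]
Compare 38 vs 37: take 37 from right. Merged: [7, 9, 19, 22, 24, 34, 35, 36, 37]
Append remaining from left: [38, 39]. Merged: [7, 9, 19, 22, 24, 34, 35, 36, 37, 38, 39]

Final merged array: [7, 9, 19, 22, 24, 34, 35, 36, 37, 38, 39]
Total comparisons: 9

The merged array is [7, 9, 19, 22, 24, 34, 35, 36, 37, 38, 39], requiring 9 comparisons. The merge step runs in O(n) time where n is the total number of elements.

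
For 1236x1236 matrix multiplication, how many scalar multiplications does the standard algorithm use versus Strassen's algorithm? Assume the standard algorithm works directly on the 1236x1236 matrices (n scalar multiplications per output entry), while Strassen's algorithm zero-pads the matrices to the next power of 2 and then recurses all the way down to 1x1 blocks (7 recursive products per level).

Matrix multiplication for 1236x1236 matrices:

Strassen's algorithm requires power-of-2 dimensions. Pad 1236x1236 to 2048x2048 (next power of 2).

Standard algorithm: 1236^3 = 1888232256 multiplications
Strassen's algorithm: 7^(log2(2048)) = 7^11 = 1977326743 multiplications
Difference: 1888232256 - 1977326743 = -89094487 (Strassen uses MORE here due to padding overhead — for small or just-over-power-of-2 n, padding can outweigh the per-level savings)

Standard: 1888232256 multiplications (1236^3). Strassen: 1977326743 multiplications (7^11, after padding to 2048x2048). Strassen reduces 8 recursive multiplications to 7 at each level.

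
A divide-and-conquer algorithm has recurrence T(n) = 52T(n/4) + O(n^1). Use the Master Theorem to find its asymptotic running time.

Master Theorem for T(n) = 52T(n/4) + O(n^1):

a = 52, b = 4, c = 1
log_b(a) = log_4(52) = 2.8502

Case 1: c = 1 < log_4(52) = 2.8502
T(n) = O(n^(log_4 52))

For T(n) = 52T(n/4) + O(n^1): log_4(52) = 2.8502. This is Case 1 of the Master Theorem (c < log_b(a), work dominated by leaves), giving O(n^(log_4 52)).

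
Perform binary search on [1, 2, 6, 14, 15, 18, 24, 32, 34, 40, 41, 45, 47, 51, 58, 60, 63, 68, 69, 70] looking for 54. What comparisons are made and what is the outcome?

Binary search for 54 in [1, 2, 6, 14, 15, 18, 24, 32, 34, 40, 41, 45, 47, 51, 58, 60, 63, 68, 69, 70]:

lo=0, hi=19, mid=9, arr[mid]=40 -> 40 < 54, search right half
lo=10, hi=19, mid=14, arr[mid]=58 -> 58 > 54, search left half
lo=10, hi=13, mid=11, arr[mid]=45 -> 45 < 54, search right half
lo=12, hi=13, mid=12, arr[mid]=47 -> 47 < 54, search right half
lo=13, hi=13, mid=13, arr[mid]=51 -> 51 < 54, search right half
lo=14 > hi=13, target 54 not found

Binary search determines that 54 is not in the array after 5 comparisons. The search space was exhausted without finding the target.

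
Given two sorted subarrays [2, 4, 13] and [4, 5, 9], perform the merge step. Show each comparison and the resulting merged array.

Merging process:

Compare 2 vs 4: take 2 from left. Merged: [2]
Compare 4 vs 4: take 4 from left. Merged: [2, 4]
Compare 13 vs 4: take 4 from right. Merged: [2, 4, 4]
Compare 13 vs 5: take 5 from right. Merged: [2, 4, 4, 5]
Compare 13 vs 9: take 9 from right. Merged: [2, 4, 4, 5, 9]
Append remaining from left: [13]. Merged: [2, 4, 4, 5, 9, 13]

Final merged array: [2, 4, 4, 5, 9, 13]
Total comparisons: 5

The merged array is [2, 4, 4, 5, 9, 13], requiring 5 comparisons. The merge step runs in O(n) time where n is the total number of elements.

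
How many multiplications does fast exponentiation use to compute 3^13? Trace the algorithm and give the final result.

Computing 3^13 by squaring (build up from 3^1; each line after the first costs one multiplication):

3^1 = 3
3^2 = (3^1)^2 = 3^2 = 9
3^3 = 3 * 3^2 = 3 * 9 = 27
3^6 = (3^3)^2 = 27^2 = 729
3^12 = (3^6)^2 = 729^2 = 531441
3^13 = 3 * 3^12 = 3 * 531441 = 1594323

Result: 1594323
Multiplications needed: 5 (5 lines after 3^1)

3^13 = 1594323. Using exponentiation by squaring, this requires 5 multiplications. The key idea: if the exponent is even, square the half-power; if odd, multiply by the base once.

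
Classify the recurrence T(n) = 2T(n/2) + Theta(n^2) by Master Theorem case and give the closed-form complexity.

Master Theorem for T(n) = 2T(n/2) + O(n^2):

a = 2, b = 2, c = 2
log_b(a) = log_2(2) = 1.0000

Case 3: c = 2 > log_2(2) = 1.0000
T(n) = O(n^2) = O(n^2)

For T(n) = 2T(n/2) + O(n^2): log_2(2) = 1.0000. This is Case 3 of the Master Theorem (c > log_b(a), work dominated by root), giving O(n^2).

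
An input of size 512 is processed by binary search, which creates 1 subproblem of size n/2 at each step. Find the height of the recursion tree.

For divide and conquer with division factor 2:

Problem sizes at each level:
Level 0: 512
Level 1: 256
Level 2: 128
Level 3: 64
Level 4: 32
Level 5: 16
Level 6: 8
Level 7: 4
Level 8: 2
Level 9: 1

The root is level 0 and the size-1 base case is level 9 (the tree spans levels 0 through 9, i.e. 10 levels counting the root), so the depth is the number of divisions: log_2(512) = 9

The recursion tree depth is log_2(512) = 9. At each level, the problem size is divided by 2, so it takes 9 divisions to reduce to a base case of size 1. The algorithm makes 1 recursive call at each level.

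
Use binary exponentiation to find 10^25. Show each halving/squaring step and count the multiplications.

Computing 10^25 by squaring (build up from 10^1; each line after the first costs one multiplication):

10^1 = 10
10^2 = (10^1)^2 = 10^2 = 100
10^3 = 10 * 10^2 = 10 * 100 = 1000
10^6 = (10^3)^2 = 1000^2 = 1000000
10^12 = (10^6)^2 = 1000000^2 = 1000000000000
10^24 = (10^12)^2 = 1000000000000^2 = 1000000000000000000000000
10^25 = 10 * 10^24 = 10 * 1000000000000000000000000 = 10000000000000000000000000

Result: 10000000000000000000000000
Multiplications needed: 6 (6 lines after 10^1)

10^25 = 10000000000000000000000000. Using exponentiation by squaring, this requires 6 multiplications. The key idea: if the exponent is even, square the half-power; if odd, multiply by the base once.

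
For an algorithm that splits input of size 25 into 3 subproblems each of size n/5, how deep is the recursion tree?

For divide and conquer with division factor 5:

Problem sizes at each level:
Level 0: 25
Level 1: 5
Level 2: 1

The root is level 0 and the size-1 base case is level 2 (the tree spans levels 0 through 2, i.e. 3 levels counting the root), so the depth is the number of divisions: log_5(25) = 2

The recursion tree depth is log_5(25) = 2. At each level, the problem size is divided by 5, so it takes 2 divisions to reduce to a base case of size 1. The algorithm makes 3 recursive calls at each level.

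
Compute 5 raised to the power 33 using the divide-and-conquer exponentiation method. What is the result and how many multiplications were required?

Computing 5^33 by squaring (build up from 5^1; each line after the first costs one multiplication):

5^1 = 5
5^2 = (5^1)^2 = 5^2 = 25
5^4 = (5^2)^2 = 25^2 = 625
5^8 = (5^4)^2 = 625^2 = 390625
5^16 = (5^8)^2 = 390625^2 = 152587890625
5^32 = (5^16)^2 = 152587890625^2 = 23283064365386962890625
5^33 = 5 * 5^32 = 5 * 23283064365386962890625 = 116415321826934814453125

Result: 116415321826934814453125
Multiplications needed: 6 (6 lines after 5^1)

5^33 = 116415321826934814453125. Using exponentiation by squaring, this requires 6 multiplications. The key idea: if the exponent is even, square the half-power; if odd, multiply by the base once.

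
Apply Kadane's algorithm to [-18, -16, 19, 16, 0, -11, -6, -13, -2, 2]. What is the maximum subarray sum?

Using Kadane's algorithm on [-18, -16, 19, 16, 0, -11, -6, -13, -2, 2]:

Scanning through the array:
Position 1 (value -16): max_ending_here = -16, max_so_far = -16
Position 2 (value 19): max_ending_here = 19, max_so_far = 19
Position 3 (value 16): max_ending_here = 35, max_so_far = 35
Position 4 (value 0): max_ending_here = 35, max_so_far = 35
Position 5 (value -11): max_ending_here = 24, max_so_far = 35
Position 6 (value -6): max_ending_here = 18, max_so_far = 35
Position 7 (value -13): max_ending_here = 5, max_so_far = 35
Position 8 (value -2): max_ending_here = 3, max_so_far = 35
Position 9 (value 2): max_ending_here = 5, max_so_far = 35

Maximum subarray: [19, 16]
Maximum sum: 35

The maximum subarray is [19, 16] with sum 35. This subarray runs from index 2 to index 3.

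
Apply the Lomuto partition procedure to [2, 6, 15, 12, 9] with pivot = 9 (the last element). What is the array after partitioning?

Lomuto partition with pivot = 9:

Initial array: [2, 6, 15, 12, 9]

arr[0]=2 <= 9: swap with position 0, array becomes [2, 6, 15, 12, 9]
arr[1]=6 <= 9: swap with position 1, array becomes [2, 6, 15, 12, 9]
arr[2]=15 > 9: no swap
arr[3]=12 > 9: no swap

Place pivot at position 2: [2, 6, 9, 12, 15]
Pivot position: 2

After partitioning with pivot 9, the array becomes [2, 6, 9, 12, 15]. The pivot is placed at index 2. All elements to the left of the pivot are <= 9, and all elements to the right are > 9.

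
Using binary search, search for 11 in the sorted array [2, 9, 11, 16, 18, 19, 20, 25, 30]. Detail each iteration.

Binary search for 11 in [2, 9, 11, 16, 18, 19, 20, 25, 30]:

lo=0, hi=8, mid=4, arr[mid]=18 -> 18 > 11, search left half
lo=0, hi=3, mid=1, arr[mid]=9 -> 9 < 11, search right half
lo=2, hi=3, mid=2, arr[mid]=11 -> Found target at index 2!

Binary search finds 11 at index 2 after 3 comparisons. The search repeatedly halves the search space by comparing with the middle element.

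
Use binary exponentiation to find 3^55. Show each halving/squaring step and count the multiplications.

Computing 3^55 by squaring (build up from 3^1; each line after the first costs one multiplication):

3^1 = 3
3^2 = (3^1)^2 = 3^2 = 9
3^3 = 3 * 3^2 = 3 * 9 = 27
3^6 = (3^3)^2 = 27^2 = 729
3^12 = (3^6)^2 = 729^2 = 531441
3^13 = 3 * 3^12 = 3 * 531441 = 1594323
3^26 = (3^13)^2 = 1594323^2 = 2541865828329
3^27 = 3 * 3^26 = 3 * 2541865828329 = 7625597484987
3^54 = (3^27)^2 = 7625597484987^2 = 58149737003040059690390169
3^55 = 3 * 3^54 = 3 * 58149737003040059690390169 = 174449211009120179071170507

Result: 174449211009120179071170507
Multiplications needed: 9 (9 lines after 3^1)

3^55 = 174449211009120179071170507. Using exponentiation by squaring, this requires 9 multiplications. The key idea: if the exponent is even, square the half-power; if odd, multiply by the base once.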